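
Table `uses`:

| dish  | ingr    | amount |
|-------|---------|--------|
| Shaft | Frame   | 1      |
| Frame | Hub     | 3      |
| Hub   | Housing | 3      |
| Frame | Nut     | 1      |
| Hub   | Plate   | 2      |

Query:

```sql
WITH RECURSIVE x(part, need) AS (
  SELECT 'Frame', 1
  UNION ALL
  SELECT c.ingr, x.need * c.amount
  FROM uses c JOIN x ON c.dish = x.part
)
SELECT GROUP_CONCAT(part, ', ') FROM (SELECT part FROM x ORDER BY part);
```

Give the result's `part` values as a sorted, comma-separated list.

Base: (Frame, need=1).
Iteration 1: components of {Frame} -> Hub = 1*3 = 3, Nut = 1*1 = 1.
Iteration 2: components of {Hub,Nut} -> Housing = 3*3 = 9, Plate = 3*2 = 6.
Iteration 3: no further components; recursion stops.

Frame, Housing, Hub, Nut, Plate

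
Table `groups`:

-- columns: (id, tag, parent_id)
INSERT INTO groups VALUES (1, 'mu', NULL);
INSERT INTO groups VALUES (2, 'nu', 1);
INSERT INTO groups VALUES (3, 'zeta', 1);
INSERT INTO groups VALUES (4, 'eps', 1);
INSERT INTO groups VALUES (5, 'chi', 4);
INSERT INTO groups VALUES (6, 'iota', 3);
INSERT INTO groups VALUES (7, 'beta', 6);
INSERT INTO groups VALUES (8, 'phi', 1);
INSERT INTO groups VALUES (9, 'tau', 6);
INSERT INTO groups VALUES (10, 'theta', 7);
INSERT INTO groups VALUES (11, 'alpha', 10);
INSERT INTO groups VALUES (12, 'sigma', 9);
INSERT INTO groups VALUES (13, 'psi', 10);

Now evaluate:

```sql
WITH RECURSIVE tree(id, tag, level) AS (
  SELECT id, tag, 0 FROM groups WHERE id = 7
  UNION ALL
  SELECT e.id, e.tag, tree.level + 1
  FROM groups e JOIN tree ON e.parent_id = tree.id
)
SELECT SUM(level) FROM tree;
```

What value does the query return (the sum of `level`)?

5

Base: id=7 (beta) at level 0.
Iteration 1: rows with parent_id in {7} -> theta (id 10, level 1).
Iteration 2: rows with parent_id in {10} -> alpha (id 11, level 2), psi (id 13, level 2).
Iteration 3: no rows with parent_id in {11,13}; recursion stops.
SUM(level) = 0 + 1 + 2 + 2 = 5.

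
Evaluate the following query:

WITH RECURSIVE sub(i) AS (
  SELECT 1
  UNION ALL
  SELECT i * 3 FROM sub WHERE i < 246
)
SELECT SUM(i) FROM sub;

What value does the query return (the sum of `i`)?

1093

Base: i=1.
Iteration 1: 1 < 246 holds -> i = 1 * 3 = 3.
Iteration 2: 3 < 246 holds -> i = 3 * 3 = 9.
Iteration 3: 9 < 246 holds -> i = 9 * 3 = 27.
Iteration 4: 27 < 246 holds -> i = 27 * 3 = 81.
Iteration 5: 81 < 246 holds -> i = 81 * 3 = 243.
Iteration 6: 243 < 246 holds -> i = 243 * 3 = 729.
Iteration 7: 729 < 246 fails; recursion stops.
SUM(i) = 1 + 3 + 9 + 27 + 81 + 243 + 729 = 1093.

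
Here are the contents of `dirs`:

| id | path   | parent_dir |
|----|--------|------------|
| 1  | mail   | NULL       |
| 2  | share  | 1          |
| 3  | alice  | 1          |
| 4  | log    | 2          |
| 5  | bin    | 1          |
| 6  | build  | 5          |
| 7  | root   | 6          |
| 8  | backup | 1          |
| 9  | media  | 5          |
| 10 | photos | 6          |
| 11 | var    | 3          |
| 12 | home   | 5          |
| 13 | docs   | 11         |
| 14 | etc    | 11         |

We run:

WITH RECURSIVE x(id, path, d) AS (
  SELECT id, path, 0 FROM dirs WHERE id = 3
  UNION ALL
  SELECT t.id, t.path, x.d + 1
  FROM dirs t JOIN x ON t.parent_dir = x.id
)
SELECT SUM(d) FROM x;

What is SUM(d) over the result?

Base: id=3 (alice) at d 0.
Iteration 1: rows with parent_dir in {3} -> var (id 11, d 1).
Iteration 2: rows with parent_dir in {11} -> docs (id 13, d 2), etc (id 14, d 2).
Iteration 3: no rows with parent_dir in {13,14}; recursion stops.
SUM(d) = 0 + 1 + 2 + 2 = 5.

5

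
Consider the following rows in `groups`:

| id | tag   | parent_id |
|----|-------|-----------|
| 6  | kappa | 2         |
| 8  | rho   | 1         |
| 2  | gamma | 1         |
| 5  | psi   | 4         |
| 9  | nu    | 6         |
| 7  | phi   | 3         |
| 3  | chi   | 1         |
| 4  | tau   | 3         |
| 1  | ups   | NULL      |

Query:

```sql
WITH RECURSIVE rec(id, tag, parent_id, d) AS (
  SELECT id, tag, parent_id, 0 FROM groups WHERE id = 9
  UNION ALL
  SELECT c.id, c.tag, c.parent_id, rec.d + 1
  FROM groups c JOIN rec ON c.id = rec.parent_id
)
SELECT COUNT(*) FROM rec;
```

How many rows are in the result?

4

Base: id=9 (nu), parent_id=6, d 0.
Iteration 1: join on id=6 -> kappa (id 6, parent_id=2, d 1).
Iteration 2: join on id=2 -> gamma (id 2, parent_id=1, d 2).
Iteration 3: join on id=1 -> ups (id 1, parent_id=NULL, d 3).
Iteration 4: parent_id is NULL; no match; recursion stops.
Total rows emitted: 4.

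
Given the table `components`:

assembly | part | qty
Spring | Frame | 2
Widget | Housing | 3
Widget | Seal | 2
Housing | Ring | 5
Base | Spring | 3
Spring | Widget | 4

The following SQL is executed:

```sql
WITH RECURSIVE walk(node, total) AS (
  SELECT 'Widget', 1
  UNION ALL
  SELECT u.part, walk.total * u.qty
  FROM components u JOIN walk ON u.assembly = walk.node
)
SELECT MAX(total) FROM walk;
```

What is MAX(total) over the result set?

15

Base: (Widget, total=1).
Iteration 1: components of {Widget} -> Housing = 1*3 = 3, Seal = 1*2 = 2.
Iteration 2: components of {Housing,Seal} -> Ring = 3*5 = 15.
Iteration 3: no further components; recursion stops.
total values: 1, 3, 2, 15; the maximum is 15.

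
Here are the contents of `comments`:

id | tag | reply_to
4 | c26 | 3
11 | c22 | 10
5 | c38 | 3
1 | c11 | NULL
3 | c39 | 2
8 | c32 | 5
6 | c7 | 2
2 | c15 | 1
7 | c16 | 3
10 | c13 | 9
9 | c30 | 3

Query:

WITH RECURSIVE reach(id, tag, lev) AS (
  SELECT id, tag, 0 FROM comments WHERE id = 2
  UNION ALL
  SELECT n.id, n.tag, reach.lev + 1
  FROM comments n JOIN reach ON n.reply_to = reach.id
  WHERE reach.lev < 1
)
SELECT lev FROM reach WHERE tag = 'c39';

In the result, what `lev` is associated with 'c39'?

Base: id=2 (c15) at lev 0.
Iteration 1: rows with reply_to in {2} -> c39 (id 3, lev 1), c7 (id 6, lev 1).
Iteration 2: lev < 1 fails for all current rows; recursion stops.

1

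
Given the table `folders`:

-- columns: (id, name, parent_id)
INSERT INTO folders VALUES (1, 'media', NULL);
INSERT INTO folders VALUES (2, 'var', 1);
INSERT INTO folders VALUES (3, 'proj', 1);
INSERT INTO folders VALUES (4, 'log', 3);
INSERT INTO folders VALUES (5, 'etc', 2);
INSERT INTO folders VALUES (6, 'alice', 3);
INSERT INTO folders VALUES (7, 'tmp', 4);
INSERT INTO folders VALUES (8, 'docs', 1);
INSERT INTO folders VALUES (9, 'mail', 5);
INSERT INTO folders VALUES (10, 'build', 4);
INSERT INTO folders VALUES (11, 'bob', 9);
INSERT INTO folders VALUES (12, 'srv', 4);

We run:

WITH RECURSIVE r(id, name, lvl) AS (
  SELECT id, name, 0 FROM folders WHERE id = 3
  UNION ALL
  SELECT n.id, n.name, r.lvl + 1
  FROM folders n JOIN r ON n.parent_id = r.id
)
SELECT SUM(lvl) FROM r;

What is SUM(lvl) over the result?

Base: id=3 (proj) at lvl 0.
Iteration 1: rows with parent_id in {3} -> log (id 4, lvl 1), alice (id 6, lvl 1).
Iteration 2: rows with parent_id in {4,6} -> tmp (id 7, lvl 2), build (id 10, lvl 2), srv (id 12, lvl 2).
Iteration 3: no rows with parent_id in {7,10,12}; recursion stops.
SUM(lvl) = 0 + 1 + 1 + 2 + 2 + 2 = 8.

8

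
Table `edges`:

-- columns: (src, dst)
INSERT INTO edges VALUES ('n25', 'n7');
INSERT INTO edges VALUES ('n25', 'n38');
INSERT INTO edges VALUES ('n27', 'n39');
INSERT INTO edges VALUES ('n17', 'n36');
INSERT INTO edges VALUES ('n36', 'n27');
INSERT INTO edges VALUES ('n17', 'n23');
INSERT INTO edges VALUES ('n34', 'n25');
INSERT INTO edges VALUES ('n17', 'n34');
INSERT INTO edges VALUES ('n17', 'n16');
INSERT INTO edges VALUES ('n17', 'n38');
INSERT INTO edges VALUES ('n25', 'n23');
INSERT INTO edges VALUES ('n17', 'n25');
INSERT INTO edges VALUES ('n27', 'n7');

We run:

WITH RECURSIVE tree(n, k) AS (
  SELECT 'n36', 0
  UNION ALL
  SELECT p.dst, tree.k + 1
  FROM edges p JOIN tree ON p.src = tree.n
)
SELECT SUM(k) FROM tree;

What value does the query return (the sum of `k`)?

Base: (n36, k=0).
Iteration 1: edges from {n36} -> (n27, k=1).
Iteration 2: edges from {n27} -> (n39, k=2), (n7, k=2).
Iteration 3: no outgoing edges from {n39,n7}; recursion stops.
SUM(k) = 0 + 1 + 2 + 2 = 5.

5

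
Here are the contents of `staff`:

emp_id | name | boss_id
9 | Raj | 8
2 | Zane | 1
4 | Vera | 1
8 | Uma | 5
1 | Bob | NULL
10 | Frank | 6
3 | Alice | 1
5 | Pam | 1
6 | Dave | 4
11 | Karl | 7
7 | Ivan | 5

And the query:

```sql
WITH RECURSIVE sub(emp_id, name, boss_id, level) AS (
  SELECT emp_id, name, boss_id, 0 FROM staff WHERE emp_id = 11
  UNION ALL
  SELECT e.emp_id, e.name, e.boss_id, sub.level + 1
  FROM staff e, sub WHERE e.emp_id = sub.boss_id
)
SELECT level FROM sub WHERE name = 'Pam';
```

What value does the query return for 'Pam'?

2

Base: emp_id=11 (Karl), boss_id=7, level 0.
Iteration 1: join on emp_id=7 -> Ivan (id 7, boss_id=5, level 1).
Iteration 2: join on emp_id=5 -> Pam (id 5, boss_id=1, level 2).
Iteration 3: join on emp_id=1 -> Bob (id 1, boss_id=NULL, level 3).
Iteration 4: boss_id is NULL; no match; recursion stops.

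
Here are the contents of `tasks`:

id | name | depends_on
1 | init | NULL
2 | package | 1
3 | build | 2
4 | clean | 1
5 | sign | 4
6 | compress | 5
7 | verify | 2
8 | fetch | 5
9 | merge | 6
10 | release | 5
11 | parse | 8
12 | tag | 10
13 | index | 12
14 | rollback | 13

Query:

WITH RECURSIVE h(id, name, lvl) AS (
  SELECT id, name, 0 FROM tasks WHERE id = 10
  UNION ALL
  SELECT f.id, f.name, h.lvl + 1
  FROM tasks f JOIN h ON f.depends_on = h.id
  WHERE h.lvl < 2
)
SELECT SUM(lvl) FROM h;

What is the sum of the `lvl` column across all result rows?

Base: id=10 (release) at lvl 0.
Iteration 1: rows with depends_on in {10} -> tag (id 12, lvl 1).
Iteration 2: rows with depends_on in {12} -> index (id 13, lvl 2).
Iteration 3: lvl < 2 fails for all current rows; recursion stops.
SUM(lvl) = 0 + 1 + 2 = 3.

3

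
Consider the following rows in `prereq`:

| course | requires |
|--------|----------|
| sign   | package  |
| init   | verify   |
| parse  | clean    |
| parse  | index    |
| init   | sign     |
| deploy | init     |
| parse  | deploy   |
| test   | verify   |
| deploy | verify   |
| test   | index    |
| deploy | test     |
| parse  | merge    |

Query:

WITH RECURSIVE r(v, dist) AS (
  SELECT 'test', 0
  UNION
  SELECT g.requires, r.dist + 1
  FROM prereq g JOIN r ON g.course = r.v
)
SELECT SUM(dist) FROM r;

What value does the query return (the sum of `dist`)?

Base: (test, dist=0).
Iteration 1: edges from {test} -> (index, dist=1), (verify, dist=1).
Iteration 2: no outgoing edges from {index,verify}; recursion stops.
SUM(dist) = 0 + 1 + 1 = 2.

2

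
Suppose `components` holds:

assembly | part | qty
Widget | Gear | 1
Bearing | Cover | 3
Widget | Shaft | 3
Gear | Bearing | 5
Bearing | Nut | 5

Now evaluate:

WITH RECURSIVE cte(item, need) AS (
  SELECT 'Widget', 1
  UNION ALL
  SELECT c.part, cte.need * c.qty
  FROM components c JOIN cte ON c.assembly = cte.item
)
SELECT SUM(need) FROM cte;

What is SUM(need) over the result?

50

Base: (Widget, need=1).
Iteration 1: components of {Widget} -> Gear = 1*1 = 1, Shaft = 1*3 = 3.
Iteration 2: components of {Gear,Shaft} -> Bearing = 1*5 = 5.
Iteration 3: components of {Bearing} -> Cover = 5*3 = 15, Nut = 5*5 = 25.
Iteration 4: no further components; recursion stops.
SUM(need) = 1 + 1 + 3 + 5 + 25 + 15 = 50.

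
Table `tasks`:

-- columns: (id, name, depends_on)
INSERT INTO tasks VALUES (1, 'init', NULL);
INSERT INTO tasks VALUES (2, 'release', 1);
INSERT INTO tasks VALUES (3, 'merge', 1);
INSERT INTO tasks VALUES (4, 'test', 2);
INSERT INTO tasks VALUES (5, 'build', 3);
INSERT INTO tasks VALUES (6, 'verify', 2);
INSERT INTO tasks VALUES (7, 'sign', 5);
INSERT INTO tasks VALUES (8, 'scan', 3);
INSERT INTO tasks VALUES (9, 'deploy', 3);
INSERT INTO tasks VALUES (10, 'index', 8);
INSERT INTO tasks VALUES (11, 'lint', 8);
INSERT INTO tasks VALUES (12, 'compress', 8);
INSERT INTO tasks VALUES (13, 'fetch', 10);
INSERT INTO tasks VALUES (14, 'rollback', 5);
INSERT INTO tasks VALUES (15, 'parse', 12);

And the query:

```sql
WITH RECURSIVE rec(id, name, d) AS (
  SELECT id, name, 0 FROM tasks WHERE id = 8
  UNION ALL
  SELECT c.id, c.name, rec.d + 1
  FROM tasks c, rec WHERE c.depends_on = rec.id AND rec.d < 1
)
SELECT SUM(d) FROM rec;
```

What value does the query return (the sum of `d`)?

3

Base: id=8 (scan) at d 0.
Iteration 1: rows with depends_on in {8} -> index (id 10, d 1), lint (id 11, d 1), compress (id 12, d 1).
Iteration 2: d < 1 fails for all current rows; recursion stops.
SUM(d) = 0 + 1 + 1 + 1 = 3.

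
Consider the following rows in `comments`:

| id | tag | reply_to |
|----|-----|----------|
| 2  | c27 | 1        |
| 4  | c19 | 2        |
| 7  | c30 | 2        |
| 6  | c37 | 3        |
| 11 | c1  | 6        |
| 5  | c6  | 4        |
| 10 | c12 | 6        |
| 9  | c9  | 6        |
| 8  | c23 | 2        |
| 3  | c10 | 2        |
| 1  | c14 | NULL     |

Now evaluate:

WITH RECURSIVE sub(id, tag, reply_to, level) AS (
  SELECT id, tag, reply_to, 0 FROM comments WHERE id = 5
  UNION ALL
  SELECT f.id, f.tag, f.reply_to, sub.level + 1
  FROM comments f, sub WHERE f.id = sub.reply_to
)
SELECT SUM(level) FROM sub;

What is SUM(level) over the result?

6

Base: id=5 (c6), reply_to=4, level 0.
Iteration 1: join on id=4 -> c19 (id 4, reply_to=2, level 1).
Iteration 2: join on id=2 -> c27 (id 2, reply_to=1, level 2).
Iteration 3: join on id=1 -> c14 (id 1, reply_to=NULL, level 3).
Iteration 4: reply_to is NULL; no match; recursion stops.
SUM(level) = 0 + 1 + 2 + 3 = 6.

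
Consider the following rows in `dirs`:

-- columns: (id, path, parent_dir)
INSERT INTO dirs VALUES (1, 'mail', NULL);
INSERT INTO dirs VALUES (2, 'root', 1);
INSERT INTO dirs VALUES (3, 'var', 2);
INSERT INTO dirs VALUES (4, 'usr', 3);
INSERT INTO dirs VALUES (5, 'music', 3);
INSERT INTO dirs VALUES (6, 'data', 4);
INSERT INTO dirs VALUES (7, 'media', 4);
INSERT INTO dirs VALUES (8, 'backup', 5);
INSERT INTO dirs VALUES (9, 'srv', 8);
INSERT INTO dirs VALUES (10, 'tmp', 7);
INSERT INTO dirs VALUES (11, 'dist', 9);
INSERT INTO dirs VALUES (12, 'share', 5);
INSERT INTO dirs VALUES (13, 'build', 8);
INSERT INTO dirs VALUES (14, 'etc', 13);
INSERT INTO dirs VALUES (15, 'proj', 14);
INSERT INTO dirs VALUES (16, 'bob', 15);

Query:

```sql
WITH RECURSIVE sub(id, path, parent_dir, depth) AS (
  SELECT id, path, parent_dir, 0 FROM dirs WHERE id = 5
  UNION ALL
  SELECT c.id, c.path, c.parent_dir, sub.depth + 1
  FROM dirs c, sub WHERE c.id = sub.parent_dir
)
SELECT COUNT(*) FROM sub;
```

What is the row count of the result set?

4

Base: id=5 (music), parent_dir=3, depth 0.
Iteration 1: join on id=3 -> var (id 3, parent_dir=2, depth 1).
Iteration 2: join on id=2 -> root (id 2, parent_dir=1, depth 2).
Iteration 3: join on id=1 -> mail (id 1, parent_dir=NULL, depth 3).
Iteration 4: parent_dir is NULL; no match; recursion stops.
Total rows emitted: 4.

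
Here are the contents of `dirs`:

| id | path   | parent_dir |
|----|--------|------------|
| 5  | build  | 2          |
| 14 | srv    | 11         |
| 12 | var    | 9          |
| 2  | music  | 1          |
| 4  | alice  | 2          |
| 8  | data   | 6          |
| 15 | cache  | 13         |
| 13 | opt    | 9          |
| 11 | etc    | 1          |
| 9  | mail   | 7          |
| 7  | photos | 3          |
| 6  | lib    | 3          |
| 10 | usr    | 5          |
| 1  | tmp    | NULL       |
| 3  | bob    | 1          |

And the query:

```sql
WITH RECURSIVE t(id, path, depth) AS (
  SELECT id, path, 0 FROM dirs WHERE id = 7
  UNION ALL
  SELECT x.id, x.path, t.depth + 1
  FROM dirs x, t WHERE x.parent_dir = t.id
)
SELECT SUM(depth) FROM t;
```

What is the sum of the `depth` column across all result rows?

Base: id=7 (photos) at depth 0.
Iteration 1: rows with parent_dir in {7} -> mail (id 9, depth 1).
Iteration 2: rows with parent_dir in {9} -> var (id 12, depth 2), opt (id 13, depth 2).
Iteration 3: rows with parent_dir in {12,13} -> cache (id 15, depth 3).
Iteration 4: no rows with parent_dir in {15}; recursion stops.
SUM(depth) = 0 + 1 + 2 + 2 + 3 = 8.

8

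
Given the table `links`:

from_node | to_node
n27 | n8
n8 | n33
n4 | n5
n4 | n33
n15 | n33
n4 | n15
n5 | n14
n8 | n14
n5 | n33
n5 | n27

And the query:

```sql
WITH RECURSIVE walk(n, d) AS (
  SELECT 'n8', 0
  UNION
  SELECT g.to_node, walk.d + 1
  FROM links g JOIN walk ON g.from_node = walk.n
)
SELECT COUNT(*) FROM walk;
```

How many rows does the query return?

Base: (n8, d=0).
Iteration 1: edges from {n8} -> (n14, d=1), (n33, d=1).
Iteration 2: no outgoing edges from {n14,n33}; recursion stops.
Total rows emitted: 3.

3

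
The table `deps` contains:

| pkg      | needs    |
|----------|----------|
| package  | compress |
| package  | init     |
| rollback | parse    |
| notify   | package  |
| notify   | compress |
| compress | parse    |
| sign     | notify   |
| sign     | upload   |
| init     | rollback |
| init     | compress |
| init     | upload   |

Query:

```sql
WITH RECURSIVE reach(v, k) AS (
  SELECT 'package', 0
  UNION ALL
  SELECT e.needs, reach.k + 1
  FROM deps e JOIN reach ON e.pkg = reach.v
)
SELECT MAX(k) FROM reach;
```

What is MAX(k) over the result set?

3

Base: (package, k=0).
Iteration 1: edges from {package} -> (compress, k=1), (init, k=1).
Iteration 2: edges from {compress,init} -> (compress, k=2), (parse, k=2), (rollback, k=2), (upload, k=2).
Iteration 3: edges from {compress,parse,rollback,upload} -> (parse, k=3) x2. [UNION ALL keeps all 2 new rows, including repeats]
Iteration 4: no outgoing edges from {parse}; recursion stops.
k values: 0, 1, 1, 2, 2, 2, 2, 3, 3; the maximum is 3.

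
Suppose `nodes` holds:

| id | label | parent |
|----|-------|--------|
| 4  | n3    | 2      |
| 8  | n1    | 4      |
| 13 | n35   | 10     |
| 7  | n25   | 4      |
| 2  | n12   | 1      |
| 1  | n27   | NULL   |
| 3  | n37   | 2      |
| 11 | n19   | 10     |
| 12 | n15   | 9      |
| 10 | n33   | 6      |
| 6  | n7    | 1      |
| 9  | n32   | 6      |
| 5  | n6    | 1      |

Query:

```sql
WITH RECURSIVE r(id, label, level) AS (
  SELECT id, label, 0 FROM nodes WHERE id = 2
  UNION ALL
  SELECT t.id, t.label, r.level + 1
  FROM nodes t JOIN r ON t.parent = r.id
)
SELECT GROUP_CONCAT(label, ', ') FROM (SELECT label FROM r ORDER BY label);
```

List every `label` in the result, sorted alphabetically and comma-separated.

Base: id=2 (n12) at level 0.
Iteration 1: rows with parent in {2} -> n37 (id 3, level 1), n3 (id 4, level 1).
Iteration 2: rows with parent in {3,4} -> n25 (id 7, level 2), n1 (id 8, level 2).
Iteration 3: no rows with parent in {7,8}; recursion stops.

n1, n12, n25, n3, n37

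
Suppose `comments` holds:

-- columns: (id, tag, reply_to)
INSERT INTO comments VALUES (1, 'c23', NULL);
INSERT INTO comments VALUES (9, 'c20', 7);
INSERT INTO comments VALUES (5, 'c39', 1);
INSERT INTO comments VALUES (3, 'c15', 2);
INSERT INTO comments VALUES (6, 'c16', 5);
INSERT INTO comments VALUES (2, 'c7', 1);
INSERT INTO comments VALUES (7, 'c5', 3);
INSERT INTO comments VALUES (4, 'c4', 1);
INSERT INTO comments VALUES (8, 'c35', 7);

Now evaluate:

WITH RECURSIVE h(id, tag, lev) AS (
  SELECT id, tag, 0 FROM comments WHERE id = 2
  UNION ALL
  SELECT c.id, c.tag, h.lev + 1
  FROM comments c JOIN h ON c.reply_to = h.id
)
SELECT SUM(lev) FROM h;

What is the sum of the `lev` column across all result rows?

9

Base: id=2 (c7) at lev 0.
Iteration 1: rows with reply_to in {2} -> c15 (id 3, lev 1).
Iteration 2: rows with reply_to in {3} -> c5 (id 7, lev 2).
Iteration 3: rows with reply_to in {7} -> c35 (id 8, lev 3), c20 (id 9, lev 3).
Iteration 4: no rows with reply_to in {8,9}; recursion stops.
SUM(lev) = 0 + 1 + 2 + 3 + 3 = 9.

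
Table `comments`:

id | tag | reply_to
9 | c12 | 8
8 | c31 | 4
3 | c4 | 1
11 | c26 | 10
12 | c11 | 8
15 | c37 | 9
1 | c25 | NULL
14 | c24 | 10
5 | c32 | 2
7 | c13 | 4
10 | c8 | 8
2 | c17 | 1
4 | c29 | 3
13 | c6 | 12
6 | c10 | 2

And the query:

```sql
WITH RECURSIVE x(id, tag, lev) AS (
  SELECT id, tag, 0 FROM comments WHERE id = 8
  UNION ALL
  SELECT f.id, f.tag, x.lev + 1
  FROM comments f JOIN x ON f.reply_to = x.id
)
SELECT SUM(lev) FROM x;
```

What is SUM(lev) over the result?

Base: id=8 (c31) at lev 0.
Iteration 1: rows with reply_to in {8} -> c12 (id 9, lev 1), c8 (id 10, lev 1), c11 (id 12, lev 1).
Iteration 2: rows with reply_to in {9,10,12} -> c26 (id 11, lev 2), c6 (id 13, lev 2), c24 (id 14, lev 2), c37 (id 15, lev 2).
Iteration 3: no rows with reply_to in {11,13,14,15}; recursion stops.
SUM(lev) = 0 + 1 + 1 + 1 + 2 + 2 + 2 + 2 = 11.

11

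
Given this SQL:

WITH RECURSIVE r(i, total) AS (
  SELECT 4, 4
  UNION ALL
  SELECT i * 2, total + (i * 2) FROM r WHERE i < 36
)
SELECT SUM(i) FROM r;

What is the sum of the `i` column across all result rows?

Base: i=4, total=4.
Iteration 1: 4 < 36 holds -> i = 4 * 2 = 8, total = 4 + 8 = 12.
Iteration 2: 8 < 36 holds -> i = 8 * 2 = 16, total = 12 + 16 = 28.
Iteration 3: 16 < 36 holds -> i = 16 * 2 = 32, total = 28 + 32 = 60.
Iteration 4: 32 < 36 holds -> i = 32 * 2 = 64, total = 60 + 64 = 124.
Iteration 5: 64 < 36 fails; recursion stops.
SUM(i) = 4 + 8 + 16 + 32 + 64 = 124.

124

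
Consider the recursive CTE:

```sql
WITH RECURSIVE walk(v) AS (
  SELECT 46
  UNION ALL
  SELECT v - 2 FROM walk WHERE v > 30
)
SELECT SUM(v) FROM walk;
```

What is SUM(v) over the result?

Base: v=46.
Iteration 1: 46 > 30 holds -> v = 46 - 2 = 44.
Iteration 2: 44 > 30 holds -> v = 44 - 2 = 42.
Iteration 3: 42 > 30 holds -> v = 42 - 2 = 40.
Iteration 4: 40 > 30 holds -> v = 40 - 2 = 38.
Iteration 5: 38 > 30 holds -> v = 38 - 2 = 36.
Iteration 6: 36 > 30 holds -> v = 36 - 2 = 34.
Iteration 7: 34 > 30 holds -> v = 34 - 2 = 32.
Iteration 8: 32 > 30 holds -> v = 32 - 2 = 30.
Iteration 9: 30 > 30 fails; recursion stops.
SUM(v) = 46 + 44 + 42 + 40 + 38 + 36 + 34 + 32 + 30 = 342.

342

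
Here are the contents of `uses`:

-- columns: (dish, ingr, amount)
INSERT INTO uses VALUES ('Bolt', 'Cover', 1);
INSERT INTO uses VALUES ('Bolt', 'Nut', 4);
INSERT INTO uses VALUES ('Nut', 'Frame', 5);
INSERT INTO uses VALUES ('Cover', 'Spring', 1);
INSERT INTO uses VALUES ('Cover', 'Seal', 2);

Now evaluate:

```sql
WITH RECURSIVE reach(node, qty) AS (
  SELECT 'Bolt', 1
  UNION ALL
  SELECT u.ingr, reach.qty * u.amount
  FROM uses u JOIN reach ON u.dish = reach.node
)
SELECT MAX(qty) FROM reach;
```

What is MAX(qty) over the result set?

20

Base: (Bolt, qty=1).
Iteration 1: components of {Bolt} -> Cover = 1*1 = 1, Nut = 1*4 = 4.
Iteration 2: components of {Cover,Nut} -> Frame = 4*5 = 20, Seal = 1*2 = 2, Spring = 1*1 = 1.
Iteration 3: no further components; recursion stops.
qty values: 1, 1, 4, 1, 2, 20; the maximum is 20.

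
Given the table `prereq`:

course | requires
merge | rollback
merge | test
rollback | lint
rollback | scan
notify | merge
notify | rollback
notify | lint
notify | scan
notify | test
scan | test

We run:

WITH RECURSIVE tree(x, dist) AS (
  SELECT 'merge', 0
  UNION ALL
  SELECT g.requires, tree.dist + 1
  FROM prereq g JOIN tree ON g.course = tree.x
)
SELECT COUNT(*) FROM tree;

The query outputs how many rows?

Base: (merge, dist=0).
Iteration 1: edges from {merge} -> (rollback, dist=1), (test, dist=1).
Iteration 2: edges from {rollback,test} -> (lint, dist=2), (scan, dist=2).
Iteration 3: edges from {lint,scan} -> (test, dist=3).
Iteration 4: no outgoing edges from {test}; recursion stops.
Total rows emitted: 6.

6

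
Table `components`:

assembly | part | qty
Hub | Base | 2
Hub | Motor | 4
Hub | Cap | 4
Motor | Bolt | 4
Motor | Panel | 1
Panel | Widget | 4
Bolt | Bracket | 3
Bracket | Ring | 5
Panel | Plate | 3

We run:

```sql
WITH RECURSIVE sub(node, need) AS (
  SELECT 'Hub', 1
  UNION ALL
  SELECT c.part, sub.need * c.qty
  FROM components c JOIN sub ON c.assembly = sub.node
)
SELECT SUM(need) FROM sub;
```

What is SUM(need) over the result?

347

Base: (Hub, need=1).
Iteration 1: components of {Hub} -> Base = 1*2 = 2, Cap = 1*4 = 4, Motor = 1*4 = 4.
Iteration 2: components of {Base,Cap,Motor} -> Bolt = 4*4 = 16, Panel = 4*1 = 4.
Iteration 3: components of {Bolt,Panel} -> Bracket = 16*3 = 48, Plate = 4*3 = 12, Widget = 4*4 = 16.
Iteration 4: components of {Bracket,Plate,Widget} -> Ring = 48*5 = 240.
Iteration 5: no further components; recursion stops.
SUM(need) = 1 + 2 + 4 + 4 + 16 + 4 + 48 + 16 + 12 + 240 = 347.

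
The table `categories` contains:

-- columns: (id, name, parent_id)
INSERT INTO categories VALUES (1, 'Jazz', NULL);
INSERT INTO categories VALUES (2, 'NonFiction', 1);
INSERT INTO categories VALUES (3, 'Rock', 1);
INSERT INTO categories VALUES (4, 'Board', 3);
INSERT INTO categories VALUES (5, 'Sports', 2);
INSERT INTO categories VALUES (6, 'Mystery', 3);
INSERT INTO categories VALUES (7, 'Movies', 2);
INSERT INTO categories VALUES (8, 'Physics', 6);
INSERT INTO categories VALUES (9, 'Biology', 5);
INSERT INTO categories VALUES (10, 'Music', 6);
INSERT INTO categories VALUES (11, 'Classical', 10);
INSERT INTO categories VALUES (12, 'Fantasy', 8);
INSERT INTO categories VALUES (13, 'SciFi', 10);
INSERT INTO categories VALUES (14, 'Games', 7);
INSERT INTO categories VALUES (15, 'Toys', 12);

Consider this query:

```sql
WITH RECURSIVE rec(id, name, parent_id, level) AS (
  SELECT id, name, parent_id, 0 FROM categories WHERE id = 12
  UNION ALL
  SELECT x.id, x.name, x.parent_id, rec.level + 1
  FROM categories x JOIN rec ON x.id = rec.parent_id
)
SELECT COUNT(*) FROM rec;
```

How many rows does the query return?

Base: id=12 (Fantasy), parent_id=8, level 0.
Iteration 1: join on id=8 -> Physics (id 8, parent_id=6, level 1).
Iteration 2: join on id=6 -> Mystery (id 6, parent_id=3, level 2).
Iteration 3: join on id=3 -> Rock (id 3, parent_id=1, level 3).
Iteration 4: join on id=1 -> Jazz (id 1, parent_id=NULL, level 4).
Iteration 5: parent_id is NULL; no match; recursion stops.
Total rows emitted: 5.

5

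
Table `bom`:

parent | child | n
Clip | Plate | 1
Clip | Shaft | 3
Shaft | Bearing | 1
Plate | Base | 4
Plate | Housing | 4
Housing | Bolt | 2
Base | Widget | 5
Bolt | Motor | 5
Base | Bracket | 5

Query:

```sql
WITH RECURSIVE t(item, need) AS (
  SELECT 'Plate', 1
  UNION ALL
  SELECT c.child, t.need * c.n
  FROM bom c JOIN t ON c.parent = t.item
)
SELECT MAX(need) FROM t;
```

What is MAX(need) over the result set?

40

Base: (Plate, need=1).
Iteration 1: components of {Plate} -> Base = 1*4 = 4, Housing = 1*4 = 4.
Iteration 2: components of {Base,Housing} -> Bolt = 4*2 = 8, Bracket = 4*5 = 20, Widget = 4*5 = 20.
Iteration 3: components of {Bolt,Bracket,Widget} -> Motor = 8*5 = 40.
Iteration 4: no further components; recursion stops.
need values: 1, 4, 4, 20, 20, 8, 40; the maximum is 40.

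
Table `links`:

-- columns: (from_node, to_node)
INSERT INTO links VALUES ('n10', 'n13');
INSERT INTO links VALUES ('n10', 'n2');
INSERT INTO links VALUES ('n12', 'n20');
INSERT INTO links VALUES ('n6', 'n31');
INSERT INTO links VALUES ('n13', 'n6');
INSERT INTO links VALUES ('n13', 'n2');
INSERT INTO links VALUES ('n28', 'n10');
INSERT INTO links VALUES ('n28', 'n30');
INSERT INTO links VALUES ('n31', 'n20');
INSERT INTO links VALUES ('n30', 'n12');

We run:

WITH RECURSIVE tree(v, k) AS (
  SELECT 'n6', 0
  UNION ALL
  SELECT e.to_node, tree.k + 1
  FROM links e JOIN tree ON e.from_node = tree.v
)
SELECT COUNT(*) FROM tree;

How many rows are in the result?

3

Base: (n6, k=0).
Iteration 1: edges from {n6} -> (n31, k=1).
Iteration 2: edges from {n31} -> (n20, k=2).
Iteration 3: no outgoing edges from {n20}; recursion stops.
Total rows emitted: 3.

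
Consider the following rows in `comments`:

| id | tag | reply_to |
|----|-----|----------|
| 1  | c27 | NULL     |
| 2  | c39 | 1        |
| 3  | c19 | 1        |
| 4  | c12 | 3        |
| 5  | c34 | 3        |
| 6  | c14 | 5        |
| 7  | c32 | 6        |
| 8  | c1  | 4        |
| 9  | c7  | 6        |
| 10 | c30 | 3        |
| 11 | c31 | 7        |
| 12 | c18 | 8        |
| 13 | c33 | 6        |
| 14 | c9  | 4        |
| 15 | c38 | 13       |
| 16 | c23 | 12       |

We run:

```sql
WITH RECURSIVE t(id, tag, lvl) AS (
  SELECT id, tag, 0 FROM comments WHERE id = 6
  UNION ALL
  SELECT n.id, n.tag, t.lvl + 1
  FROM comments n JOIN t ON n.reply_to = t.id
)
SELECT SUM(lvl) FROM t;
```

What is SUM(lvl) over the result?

7

Base: id=6 (c14) at lvl 0.
Iteration 1: rows with reply_to in {6} -> c32 (id 7, lvl 1), c7 (id 9, lvl 1), c33 (id 13, lvl 1).
Iteration 2: rows with reply_to in {7,9,13} -> c31 (id 11, lvl 2), c38 (id 15, lvl 2).
Iteration 3: no rows with reply_to in {11,15}; recursion stops.
SUM(lvl) = 0 + 1 + 1 + 1 + 2 + 2 = 7.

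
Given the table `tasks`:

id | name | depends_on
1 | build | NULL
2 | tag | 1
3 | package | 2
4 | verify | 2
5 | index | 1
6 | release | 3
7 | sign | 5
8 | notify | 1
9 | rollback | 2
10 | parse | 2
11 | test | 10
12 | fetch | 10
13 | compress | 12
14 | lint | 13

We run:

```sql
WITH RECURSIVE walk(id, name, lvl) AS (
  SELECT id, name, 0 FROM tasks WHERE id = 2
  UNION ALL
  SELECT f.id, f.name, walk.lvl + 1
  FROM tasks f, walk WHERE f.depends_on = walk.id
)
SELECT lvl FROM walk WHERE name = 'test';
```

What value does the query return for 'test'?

2

Base: id=2 (tag) at lvl 0.
Iteration 1: rows with depends_on in {2} -> package (id 3, lvl 1), verify (id 4, lvl 1), rollback (id 9, lvl 1), parse (id 10, lvl 1).
Iteration 2: rows with depends_on in {3,4,9,10} -> release (id 6, lvl 2), test (id 11, lvl 2), fetch (id 12, lvl 2).
Iteration 3: rows with depends_on in {6,11,12} -> compress (id 13, lvl 3).
Iteration 4: rows with depends_on in {13} -> lint (id 14, lvl 4).
Iteration 5: no rows with depends_on in {14}; recursion stops.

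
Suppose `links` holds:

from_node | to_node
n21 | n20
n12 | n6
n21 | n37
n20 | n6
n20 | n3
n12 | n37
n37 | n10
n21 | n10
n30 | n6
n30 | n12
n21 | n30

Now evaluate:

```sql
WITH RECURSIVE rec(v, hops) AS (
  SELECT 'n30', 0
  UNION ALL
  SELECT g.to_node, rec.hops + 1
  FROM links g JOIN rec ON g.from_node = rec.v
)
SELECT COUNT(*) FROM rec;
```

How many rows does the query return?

6

Base: (n30, hops=0).
Iteration 1: edges from {n30} -> (n12, hops=1), (n6, hops=1).
Iteration 2: edges from {n12,n6} -> (n37, hops=2), (n6, hops=2).
Iteration 3: edges from {n37,n6} -> (n10, hops=3).
Iteration 4: no outgoing edges from {n10}; recursion stops.
Total rows emitted: 6.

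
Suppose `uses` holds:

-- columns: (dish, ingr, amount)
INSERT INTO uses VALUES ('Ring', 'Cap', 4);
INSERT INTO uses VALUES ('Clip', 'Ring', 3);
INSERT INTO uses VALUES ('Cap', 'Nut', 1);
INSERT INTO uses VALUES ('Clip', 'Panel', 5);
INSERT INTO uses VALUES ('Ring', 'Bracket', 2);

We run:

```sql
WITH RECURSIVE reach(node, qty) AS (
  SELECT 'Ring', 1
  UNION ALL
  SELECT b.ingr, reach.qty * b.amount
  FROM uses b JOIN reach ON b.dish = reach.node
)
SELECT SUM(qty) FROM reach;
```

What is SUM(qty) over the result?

Base: (Ring, qty=1).
Iteration 1: components of {Ring} -> Bracket = 1*2 = 2, Cap = 1*4 = 4.
Iteration 2: components of {Bracket,Cap} -> Nut = 4*1 = 4.
Iteration 3: no further components; recursion stops.
SUM(qty) = 1 + 4 + 2 + 4 = 11.

11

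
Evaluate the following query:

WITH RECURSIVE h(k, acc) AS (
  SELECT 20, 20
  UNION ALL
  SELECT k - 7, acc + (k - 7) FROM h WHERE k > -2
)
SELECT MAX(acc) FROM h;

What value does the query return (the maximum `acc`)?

39

Base: k=20, acc=20.
Iteration 1: 20 > -2 holds -> k = 20 - 7 = 13, acc = 20 + 13 = 33.
Iteration 2: 13 > -2 holds -> k = 13 - 7 = 6, acc = 33 + 6 = 39.
Iteration 3: 6 > -2 holds -> k = 6 - 7 = -1, acc = 39 + -1 = 38.
Iteration 4: -1 > -2 holds -> k = -1 - 7 = -8, acc = 38 + -8 = 30.
Iteration 5: -8 > -2 fails; recursion stops.
acc values: 20, 33, 39, 38, 30; the maximum is 39.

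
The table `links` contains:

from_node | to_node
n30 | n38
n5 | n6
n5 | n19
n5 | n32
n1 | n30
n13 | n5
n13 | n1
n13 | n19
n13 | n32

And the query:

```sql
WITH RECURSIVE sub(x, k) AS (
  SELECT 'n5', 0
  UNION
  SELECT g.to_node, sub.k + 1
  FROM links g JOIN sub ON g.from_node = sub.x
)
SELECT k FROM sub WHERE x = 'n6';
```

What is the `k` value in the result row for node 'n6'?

Base: (n5, k=0).
Iteration 1: edges from {n5} -> (n19, k=1), (n32, k=1), (n6, k=1).
Iteration 2: no outgoing edges from {n19,n32,n6}; recursion stops.

1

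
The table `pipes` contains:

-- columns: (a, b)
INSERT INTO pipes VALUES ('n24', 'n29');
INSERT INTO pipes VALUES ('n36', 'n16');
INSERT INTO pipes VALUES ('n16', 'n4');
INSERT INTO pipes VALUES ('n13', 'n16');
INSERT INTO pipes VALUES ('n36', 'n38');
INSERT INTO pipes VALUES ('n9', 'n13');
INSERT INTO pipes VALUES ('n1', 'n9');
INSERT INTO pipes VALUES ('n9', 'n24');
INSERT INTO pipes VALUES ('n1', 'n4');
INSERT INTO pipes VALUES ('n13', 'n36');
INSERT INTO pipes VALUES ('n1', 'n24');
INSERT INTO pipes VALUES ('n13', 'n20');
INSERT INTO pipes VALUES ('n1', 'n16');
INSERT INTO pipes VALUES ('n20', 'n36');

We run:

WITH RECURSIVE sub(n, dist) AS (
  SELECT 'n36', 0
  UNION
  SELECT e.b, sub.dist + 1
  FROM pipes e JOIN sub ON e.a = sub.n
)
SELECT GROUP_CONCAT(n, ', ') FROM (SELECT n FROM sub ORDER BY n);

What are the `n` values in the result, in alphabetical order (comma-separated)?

Base: (n36, dist=0).
Iteration 1: edges from {n36} -> (n16, dist=1), (n38, dist=1).
Iteration 2: edges from {n16,n38} -> (n4, dist=2).
Iteration 3: no outgoing edges from {n4}; recursion stops.

n16, n36, n38, n4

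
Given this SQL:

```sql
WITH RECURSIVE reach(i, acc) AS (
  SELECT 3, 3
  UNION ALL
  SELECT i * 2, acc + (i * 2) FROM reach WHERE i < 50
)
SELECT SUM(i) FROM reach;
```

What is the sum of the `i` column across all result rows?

189

Base: i=3, acc=3.
Iteration 1: 3 < 50 holds -> i = 3 * 2 = 6, acc = 3 + 6 = 9.
Iteration 2: 6 < 50 holds -> i = 6 * 2 = 12, acc = 9 + 12 = 21.
Iteration 3: 12 < 50 holds -> i = 12 * 2 = 24, acc = 21 + 24 = 45.
Iteration 4: 24 < 50 holds -> i = 24 * 2 = 48, acc = 45 + 48 = 93.
Iteration 5: 48 < 50 holds -> i = 48 * 2 = 96, acc = 93 + 96 = 189.
Iteration 6: 96 < 50 fails; recursion stops.
SUM(i) = 3 + 6 + 12 + 24 + 48 + 96 = 189.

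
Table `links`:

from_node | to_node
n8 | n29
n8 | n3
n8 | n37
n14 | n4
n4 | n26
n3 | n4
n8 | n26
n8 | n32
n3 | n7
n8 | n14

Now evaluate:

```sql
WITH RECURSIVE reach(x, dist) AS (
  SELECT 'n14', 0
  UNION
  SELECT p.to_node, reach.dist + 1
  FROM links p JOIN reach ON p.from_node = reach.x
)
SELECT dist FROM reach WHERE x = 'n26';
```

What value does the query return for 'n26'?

2

Base: (n14, dist=0).
Iteration 1: edges from {n14} -> (n4, dist=1).
Iteration 2: edges from {n4} -> (n26, dist=2).
Iteration 3: no outgoing edges from {n26}; recursion stops.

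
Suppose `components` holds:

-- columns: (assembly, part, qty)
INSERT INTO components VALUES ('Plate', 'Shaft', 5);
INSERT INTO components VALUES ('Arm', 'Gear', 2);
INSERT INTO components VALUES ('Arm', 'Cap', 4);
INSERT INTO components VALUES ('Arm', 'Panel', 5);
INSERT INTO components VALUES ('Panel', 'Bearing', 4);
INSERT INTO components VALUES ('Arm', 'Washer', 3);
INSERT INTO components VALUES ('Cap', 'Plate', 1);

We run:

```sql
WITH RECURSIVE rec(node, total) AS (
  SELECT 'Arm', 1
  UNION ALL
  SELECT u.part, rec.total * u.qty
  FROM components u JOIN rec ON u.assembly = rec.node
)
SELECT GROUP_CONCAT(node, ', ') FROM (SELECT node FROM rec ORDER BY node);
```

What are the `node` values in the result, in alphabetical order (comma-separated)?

Base: (Arm, total=1).
Iteration 1: components of {Arm} -> Cap = 1*4 = 4, Gear = 1*2 = 2, Panel = 1*5 = 5, Washer = 1*3 = 3.
Iteration 2: components of {Cap,Gear,Panel,Washer} -> Bearing = 5*4 = 20, Plate = 4*1 = 4.
Iteration 3: components of {Bearing,Plate} -> Shaft = 4*5 = 20.
Iteration 4: no further components; recursion stops.

Arm, Bearing, Cap, Gear, Panel, Plate, Shaft, Washer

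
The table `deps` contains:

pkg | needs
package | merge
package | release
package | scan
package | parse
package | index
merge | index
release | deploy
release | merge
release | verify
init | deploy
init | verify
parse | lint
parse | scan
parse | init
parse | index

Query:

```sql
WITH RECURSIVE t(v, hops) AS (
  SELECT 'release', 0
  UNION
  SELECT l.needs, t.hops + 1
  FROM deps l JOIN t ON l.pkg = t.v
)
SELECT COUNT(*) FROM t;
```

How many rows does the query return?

5

Base: (release, hops=0).
Iteration 1: edges from {release} -> (deploy, hops=1), (merge, hops=1), (verify, hops=1).
Iteration 2: edges from {deploy,merge,verify} -> (index, hops=2).
Iteration 3: no outgoing edges from {index}; recursion stops.
Total rows emitted: 5.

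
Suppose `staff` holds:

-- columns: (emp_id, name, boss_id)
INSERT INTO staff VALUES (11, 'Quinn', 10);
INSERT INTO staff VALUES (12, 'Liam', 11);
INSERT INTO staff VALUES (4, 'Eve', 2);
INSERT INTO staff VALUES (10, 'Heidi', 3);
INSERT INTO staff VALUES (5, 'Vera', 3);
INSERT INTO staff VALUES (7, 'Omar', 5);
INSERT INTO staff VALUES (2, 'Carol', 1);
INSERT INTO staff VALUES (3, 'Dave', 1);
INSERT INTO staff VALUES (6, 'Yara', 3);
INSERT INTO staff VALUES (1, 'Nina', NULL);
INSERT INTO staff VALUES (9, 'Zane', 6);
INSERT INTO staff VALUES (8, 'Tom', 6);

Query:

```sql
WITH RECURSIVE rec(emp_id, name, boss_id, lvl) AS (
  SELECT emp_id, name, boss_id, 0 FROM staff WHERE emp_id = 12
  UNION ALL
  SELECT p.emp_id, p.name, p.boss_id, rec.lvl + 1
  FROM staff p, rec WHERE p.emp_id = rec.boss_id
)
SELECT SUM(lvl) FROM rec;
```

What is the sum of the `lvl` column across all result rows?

Base: emp_id=12 (Liam), boss_id=11, lvl 0.
Iteration 1: join on emp_id=11 -> Quinn (id 11, boss_id=10, lvl 1).
Iteration 2: join on emp_id=10 -> Heidi (id 10, boss_id=3, lvl 2).
Iteration 3: join on emp_id=3 -> Dave (id 3, boss_id=1, lvl 3).
Iteration 4: join on emp_id=1 -> Nina (id 1, boss_id=NULL, lvl 4).
Iteration 5: boss_id is NULL; no match; recursion stops.
SUM(lvl) = 0 + 1 + 2 + 3 + 4 = 10.

10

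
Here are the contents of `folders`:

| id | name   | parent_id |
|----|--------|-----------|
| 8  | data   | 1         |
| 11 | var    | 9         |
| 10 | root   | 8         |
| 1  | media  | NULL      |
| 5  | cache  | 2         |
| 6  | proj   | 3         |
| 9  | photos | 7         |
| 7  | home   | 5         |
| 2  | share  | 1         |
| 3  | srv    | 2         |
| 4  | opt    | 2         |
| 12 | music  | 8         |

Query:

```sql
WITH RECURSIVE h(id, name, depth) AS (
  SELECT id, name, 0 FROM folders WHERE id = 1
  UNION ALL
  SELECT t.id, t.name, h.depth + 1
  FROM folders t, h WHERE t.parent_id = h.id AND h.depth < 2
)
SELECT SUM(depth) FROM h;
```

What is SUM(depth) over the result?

Base: id=1 (media) at depth 0.
Iteration 1: rows with parent_id in {1} -> share (id 2, depth 1), data (id 8, depth 1).
Iteration 2: rows with parent_id in {2,8} -> srv (id 3, depth 2), opt (id 4, depth 2), cache (id 5, depth 2), root (id 10, depth 2), music (id 12, depth 2).
Iteration 3: depth < 2 fails for all current rows; recursion stops.
SUM(depth) = 0 + 1 + 1 + 2 + 2 + 2 + 2 + 2 = 12.

12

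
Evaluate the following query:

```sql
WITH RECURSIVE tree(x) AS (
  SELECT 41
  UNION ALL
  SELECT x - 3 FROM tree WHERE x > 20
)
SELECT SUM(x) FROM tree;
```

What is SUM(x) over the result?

Base: x=41.
Iteration 1: 41 > 20 holds -> x = 41 - 3 = 38.
Iteration 2: 38 > 20 holds -> x = 38 - 3 = 35.
Iteration 3: 35 > 20 holds -> x = 35 - 3 = 32.
Iteration 4: 32 > 20 holds -> x = 32 - 3 = 29.
Iteration 5: 29 > 20 holds -> x = 29 - 3 = 26.
Iteration 6: 26 > 20 holds -> x = 26 - 3 = 23.
Iteration 7: 23 > 20 holds -> x = 23 - 3 = 20.
Iteration 8: 20 > 20 fails; recursion stops.
SUM(x) = 41 + 38 + 35 + 32 + 29 + 26 + 23 + 20 = 244.

244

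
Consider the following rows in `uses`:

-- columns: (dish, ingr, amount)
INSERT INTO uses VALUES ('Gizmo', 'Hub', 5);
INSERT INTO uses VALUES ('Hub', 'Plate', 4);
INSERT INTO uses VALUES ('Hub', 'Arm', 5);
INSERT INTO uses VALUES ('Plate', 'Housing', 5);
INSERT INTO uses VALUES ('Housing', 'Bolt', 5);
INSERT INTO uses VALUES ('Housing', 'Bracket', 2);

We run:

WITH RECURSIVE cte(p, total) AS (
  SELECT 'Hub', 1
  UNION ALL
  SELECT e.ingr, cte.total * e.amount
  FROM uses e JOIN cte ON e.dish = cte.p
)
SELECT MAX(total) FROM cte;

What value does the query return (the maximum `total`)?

100

Base: (Hub, total=1).
Iteration 1: components of {Hub} -> Arm = 1*5 = 5, Plate = 1*4 = 4.
Iteration 2: components of {Arm,Plate} -> Housing = 4*5 = 20.
Iteration 3: components of {Housing} -> Bolt = 20*5 = 100, Bracket = 20*2 = 40.
Iteration 4: no further components; recursion stops.
total values: 1, 4, 5, 20, 100, 40; the maximum is 100.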